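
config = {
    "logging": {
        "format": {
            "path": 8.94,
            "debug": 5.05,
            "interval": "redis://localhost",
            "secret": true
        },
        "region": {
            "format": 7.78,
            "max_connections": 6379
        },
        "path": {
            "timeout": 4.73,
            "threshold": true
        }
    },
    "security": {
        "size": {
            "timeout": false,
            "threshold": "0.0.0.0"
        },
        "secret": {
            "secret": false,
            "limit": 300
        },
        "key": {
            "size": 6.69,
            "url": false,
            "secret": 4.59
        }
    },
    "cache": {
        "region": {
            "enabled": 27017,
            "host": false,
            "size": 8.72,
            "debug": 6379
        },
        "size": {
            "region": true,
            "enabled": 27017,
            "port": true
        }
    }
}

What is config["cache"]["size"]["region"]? True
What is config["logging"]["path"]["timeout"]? 4.73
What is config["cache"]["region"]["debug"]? 6379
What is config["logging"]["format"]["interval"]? "redis://localhost"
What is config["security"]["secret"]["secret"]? False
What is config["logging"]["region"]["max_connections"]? 6379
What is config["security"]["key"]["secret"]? 4.59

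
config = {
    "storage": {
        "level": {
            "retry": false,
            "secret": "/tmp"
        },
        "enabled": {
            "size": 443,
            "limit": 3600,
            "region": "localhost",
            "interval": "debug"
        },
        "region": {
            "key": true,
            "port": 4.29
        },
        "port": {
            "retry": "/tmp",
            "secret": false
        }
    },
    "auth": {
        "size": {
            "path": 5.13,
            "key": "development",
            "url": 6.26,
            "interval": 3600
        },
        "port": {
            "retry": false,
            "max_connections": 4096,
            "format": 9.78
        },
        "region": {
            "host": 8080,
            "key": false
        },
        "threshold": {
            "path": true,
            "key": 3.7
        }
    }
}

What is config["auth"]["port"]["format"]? 9.78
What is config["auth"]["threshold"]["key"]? 3.7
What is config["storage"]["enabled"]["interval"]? "debug"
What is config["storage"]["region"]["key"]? True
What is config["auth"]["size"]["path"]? 5.13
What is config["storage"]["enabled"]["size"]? 443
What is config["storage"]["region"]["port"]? 4.29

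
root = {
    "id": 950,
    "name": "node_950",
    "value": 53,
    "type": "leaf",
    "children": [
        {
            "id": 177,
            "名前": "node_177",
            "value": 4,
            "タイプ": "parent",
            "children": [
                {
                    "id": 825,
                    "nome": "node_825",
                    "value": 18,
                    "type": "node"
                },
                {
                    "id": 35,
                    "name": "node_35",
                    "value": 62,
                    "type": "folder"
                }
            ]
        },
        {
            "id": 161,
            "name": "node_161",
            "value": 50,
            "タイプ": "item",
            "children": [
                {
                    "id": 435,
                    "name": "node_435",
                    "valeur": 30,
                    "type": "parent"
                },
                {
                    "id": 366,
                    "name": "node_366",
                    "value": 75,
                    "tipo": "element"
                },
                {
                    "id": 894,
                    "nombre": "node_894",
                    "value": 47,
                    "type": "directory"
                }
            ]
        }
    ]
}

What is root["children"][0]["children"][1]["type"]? "folder"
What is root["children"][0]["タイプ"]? "parent"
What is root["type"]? "leaf"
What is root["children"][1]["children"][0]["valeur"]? 30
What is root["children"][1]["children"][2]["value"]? 47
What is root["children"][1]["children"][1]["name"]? "node_366"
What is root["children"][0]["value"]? 4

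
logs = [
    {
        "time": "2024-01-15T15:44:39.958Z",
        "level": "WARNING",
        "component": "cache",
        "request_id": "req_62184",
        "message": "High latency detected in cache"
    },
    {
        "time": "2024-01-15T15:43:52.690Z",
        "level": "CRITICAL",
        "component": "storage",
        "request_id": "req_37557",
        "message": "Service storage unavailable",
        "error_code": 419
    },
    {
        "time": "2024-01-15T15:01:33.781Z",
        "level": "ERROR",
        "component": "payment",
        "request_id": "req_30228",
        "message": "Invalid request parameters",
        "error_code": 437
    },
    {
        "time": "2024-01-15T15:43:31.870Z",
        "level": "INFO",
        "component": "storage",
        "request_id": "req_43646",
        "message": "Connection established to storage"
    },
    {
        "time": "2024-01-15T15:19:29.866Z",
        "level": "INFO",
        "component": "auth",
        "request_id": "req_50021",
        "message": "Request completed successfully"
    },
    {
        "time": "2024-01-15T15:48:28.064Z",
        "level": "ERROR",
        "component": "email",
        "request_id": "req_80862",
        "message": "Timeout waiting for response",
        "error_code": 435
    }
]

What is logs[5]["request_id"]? "req_80862"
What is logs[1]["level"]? "CRITICAL"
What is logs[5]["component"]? "email"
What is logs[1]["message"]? "Service storage unavailable"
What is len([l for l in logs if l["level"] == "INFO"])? 2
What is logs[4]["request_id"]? "req_50021"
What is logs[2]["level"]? "ERROR"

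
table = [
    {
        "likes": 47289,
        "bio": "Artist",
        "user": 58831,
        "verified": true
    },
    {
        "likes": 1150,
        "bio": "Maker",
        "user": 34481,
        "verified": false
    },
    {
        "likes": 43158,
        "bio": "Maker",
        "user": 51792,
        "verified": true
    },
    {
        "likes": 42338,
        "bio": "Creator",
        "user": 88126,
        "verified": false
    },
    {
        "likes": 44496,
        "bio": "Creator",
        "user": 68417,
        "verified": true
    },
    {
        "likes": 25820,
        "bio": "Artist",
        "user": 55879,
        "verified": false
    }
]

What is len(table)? 6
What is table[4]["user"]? 68417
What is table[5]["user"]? 55879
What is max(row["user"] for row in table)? 88126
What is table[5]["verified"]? False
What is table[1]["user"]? 34481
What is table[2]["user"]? 51792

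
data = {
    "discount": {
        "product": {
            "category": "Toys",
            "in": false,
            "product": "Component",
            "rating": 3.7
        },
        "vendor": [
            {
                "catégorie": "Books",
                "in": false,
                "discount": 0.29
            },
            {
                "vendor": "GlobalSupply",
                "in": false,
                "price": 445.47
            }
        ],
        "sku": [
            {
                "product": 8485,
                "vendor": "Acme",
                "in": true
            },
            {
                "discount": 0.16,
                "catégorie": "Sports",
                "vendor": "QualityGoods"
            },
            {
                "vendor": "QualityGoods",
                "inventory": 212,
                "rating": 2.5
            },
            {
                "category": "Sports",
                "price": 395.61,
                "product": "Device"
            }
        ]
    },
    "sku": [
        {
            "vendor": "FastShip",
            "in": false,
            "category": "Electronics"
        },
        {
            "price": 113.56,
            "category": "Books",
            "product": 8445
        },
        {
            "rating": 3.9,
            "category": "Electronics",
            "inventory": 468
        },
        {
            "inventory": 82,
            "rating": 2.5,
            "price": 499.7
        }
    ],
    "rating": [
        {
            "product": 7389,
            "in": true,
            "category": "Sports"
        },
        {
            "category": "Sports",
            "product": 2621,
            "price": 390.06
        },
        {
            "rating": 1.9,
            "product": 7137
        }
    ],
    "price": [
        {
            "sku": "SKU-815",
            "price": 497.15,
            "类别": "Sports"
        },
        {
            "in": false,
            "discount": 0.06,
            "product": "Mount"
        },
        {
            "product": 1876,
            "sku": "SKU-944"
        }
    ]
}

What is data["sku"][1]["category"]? "Books"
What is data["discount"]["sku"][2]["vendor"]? "QualityGoods"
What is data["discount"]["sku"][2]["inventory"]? 212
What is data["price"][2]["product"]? 1876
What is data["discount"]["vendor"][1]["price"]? 445.47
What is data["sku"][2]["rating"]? 3.9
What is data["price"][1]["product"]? "Mount"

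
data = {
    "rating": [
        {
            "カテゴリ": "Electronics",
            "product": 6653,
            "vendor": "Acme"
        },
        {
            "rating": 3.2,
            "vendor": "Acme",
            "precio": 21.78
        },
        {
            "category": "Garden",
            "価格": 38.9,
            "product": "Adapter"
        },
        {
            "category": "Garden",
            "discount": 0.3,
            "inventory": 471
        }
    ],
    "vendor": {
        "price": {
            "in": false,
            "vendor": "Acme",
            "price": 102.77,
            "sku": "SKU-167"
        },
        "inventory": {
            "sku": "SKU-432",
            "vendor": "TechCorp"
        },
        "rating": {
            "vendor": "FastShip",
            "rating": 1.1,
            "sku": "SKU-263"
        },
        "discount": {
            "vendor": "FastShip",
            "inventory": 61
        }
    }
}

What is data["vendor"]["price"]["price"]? 102.77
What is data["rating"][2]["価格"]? 38.9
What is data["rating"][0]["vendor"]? "Acme"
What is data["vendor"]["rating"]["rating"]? 1.1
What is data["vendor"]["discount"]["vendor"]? "FastShip"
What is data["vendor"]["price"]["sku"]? "SKU-167"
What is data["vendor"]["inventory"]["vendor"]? "TechCorp"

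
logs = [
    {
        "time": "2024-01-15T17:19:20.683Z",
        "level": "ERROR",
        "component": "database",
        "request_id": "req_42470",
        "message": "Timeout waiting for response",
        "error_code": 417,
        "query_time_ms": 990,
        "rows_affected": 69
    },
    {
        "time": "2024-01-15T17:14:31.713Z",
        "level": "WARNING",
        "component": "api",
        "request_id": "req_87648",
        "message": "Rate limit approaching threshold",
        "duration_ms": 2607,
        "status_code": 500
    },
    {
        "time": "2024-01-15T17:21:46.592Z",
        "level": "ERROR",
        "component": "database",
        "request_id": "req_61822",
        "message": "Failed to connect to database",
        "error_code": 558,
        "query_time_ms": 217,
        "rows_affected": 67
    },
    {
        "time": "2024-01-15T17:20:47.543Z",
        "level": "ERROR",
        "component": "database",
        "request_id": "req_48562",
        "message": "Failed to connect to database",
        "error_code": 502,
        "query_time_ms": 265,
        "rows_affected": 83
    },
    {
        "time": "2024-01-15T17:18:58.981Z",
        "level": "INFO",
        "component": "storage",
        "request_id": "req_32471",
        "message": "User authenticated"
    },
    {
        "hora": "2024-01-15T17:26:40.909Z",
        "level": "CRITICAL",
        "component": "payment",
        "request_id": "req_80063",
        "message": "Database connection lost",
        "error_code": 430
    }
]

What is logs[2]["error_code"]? 558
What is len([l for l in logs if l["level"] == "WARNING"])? 1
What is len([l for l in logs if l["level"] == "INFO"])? 1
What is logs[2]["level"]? "ERROR"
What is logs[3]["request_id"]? "req_48562"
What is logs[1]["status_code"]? 500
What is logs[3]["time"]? "2024-01-15T17:20:47.543Z"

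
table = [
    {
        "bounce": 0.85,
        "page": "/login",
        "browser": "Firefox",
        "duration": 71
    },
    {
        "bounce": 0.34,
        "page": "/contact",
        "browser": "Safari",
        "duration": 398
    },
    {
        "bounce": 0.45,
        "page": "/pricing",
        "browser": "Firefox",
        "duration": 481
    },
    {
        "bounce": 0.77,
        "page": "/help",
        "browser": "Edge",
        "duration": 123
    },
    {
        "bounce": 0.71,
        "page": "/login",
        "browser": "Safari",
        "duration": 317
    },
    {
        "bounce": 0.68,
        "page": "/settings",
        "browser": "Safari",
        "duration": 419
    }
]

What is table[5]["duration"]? 419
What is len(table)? 6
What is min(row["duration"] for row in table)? 71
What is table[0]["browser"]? "Firefox"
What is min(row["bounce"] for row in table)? 0.34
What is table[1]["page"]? "/contact"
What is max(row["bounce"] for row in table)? 0.85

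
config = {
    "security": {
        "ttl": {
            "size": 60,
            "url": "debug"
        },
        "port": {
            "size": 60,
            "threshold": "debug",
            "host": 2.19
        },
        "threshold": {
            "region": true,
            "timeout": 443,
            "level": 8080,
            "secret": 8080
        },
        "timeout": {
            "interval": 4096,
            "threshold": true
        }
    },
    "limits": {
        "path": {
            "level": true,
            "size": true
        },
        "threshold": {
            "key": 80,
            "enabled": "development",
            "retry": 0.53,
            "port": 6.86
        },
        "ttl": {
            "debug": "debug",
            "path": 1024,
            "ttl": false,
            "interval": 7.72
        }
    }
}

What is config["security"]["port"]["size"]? 60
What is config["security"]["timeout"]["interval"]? 4096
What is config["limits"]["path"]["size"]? True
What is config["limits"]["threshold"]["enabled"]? "development"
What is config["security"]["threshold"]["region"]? True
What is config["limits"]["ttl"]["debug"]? "debug"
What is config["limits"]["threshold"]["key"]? 80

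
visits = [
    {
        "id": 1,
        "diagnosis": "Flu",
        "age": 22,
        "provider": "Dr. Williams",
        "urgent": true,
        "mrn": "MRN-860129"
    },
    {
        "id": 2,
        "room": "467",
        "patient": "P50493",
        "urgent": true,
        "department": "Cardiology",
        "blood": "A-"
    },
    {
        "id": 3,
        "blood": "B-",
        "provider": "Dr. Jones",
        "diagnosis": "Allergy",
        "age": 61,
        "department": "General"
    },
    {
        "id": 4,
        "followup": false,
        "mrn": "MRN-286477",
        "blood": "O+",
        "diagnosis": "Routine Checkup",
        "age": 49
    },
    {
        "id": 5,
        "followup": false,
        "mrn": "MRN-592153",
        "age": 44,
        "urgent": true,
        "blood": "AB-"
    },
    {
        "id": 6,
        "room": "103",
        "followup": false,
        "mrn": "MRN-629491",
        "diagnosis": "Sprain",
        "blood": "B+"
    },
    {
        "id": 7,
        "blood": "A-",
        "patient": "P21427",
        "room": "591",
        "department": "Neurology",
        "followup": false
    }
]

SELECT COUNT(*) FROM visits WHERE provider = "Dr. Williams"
1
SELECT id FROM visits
[1, 2, 3, 4, 5, 6, 7]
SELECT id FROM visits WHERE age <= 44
[1, 5]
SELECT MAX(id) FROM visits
7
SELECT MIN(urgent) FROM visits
True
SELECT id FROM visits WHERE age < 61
[1, 4, 5]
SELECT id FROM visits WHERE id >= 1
[1, 2, 3, 4, 5, 6, 7]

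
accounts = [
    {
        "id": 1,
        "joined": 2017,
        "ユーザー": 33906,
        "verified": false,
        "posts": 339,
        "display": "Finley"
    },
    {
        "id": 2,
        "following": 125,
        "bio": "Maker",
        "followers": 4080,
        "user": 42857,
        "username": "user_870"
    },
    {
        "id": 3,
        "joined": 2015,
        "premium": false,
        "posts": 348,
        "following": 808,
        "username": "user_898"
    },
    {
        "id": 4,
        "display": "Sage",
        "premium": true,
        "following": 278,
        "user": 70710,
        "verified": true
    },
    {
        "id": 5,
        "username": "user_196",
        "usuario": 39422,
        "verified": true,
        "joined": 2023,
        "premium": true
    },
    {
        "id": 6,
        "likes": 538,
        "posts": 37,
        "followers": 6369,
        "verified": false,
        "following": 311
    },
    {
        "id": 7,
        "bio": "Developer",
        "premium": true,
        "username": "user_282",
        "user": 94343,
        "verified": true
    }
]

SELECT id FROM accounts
[1, 2, 3, 4, 5, 6, 7]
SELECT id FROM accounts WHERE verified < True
[1, 6]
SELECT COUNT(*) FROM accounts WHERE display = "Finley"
1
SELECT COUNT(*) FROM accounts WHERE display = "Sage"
1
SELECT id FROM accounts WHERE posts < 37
[]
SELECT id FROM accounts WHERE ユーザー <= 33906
[1]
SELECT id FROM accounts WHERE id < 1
[]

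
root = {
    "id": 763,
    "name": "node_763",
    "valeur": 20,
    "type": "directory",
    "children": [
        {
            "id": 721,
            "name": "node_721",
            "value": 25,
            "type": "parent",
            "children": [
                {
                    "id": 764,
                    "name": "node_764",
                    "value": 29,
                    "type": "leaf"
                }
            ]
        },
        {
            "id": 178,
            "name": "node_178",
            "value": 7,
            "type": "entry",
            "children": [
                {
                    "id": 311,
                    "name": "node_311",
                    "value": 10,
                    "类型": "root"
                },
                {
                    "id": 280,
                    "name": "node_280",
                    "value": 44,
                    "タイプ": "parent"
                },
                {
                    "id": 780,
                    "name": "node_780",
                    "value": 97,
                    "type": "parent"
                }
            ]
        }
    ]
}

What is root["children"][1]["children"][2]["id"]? 780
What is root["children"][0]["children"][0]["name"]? "node_764"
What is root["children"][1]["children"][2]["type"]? "parent"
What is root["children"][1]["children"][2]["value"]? 97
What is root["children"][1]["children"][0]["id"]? 311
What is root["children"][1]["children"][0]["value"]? 10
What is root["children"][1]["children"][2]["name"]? "node_780"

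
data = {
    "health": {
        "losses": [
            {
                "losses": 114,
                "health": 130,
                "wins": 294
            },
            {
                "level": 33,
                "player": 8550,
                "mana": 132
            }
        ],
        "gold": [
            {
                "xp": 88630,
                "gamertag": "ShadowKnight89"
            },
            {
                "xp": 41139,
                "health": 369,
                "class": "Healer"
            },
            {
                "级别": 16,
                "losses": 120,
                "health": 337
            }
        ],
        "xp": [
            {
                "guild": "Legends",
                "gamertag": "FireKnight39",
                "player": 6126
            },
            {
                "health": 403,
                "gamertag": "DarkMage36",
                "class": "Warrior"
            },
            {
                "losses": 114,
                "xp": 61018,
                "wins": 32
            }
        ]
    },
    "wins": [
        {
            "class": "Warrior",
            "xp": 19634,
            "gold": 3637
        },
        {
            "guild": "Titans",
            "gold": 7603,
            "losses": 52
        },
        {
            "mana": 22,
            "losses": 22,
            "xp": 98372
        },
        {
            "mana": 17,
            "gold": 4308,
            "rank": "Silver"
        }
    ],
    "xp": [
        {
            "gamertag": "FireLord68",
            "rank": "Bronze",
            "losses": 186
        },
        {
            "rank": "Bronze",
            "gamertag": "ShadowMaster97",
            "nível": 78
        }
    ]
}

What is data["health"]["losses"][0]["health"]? 130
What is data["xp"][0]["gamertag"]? "FireLord68"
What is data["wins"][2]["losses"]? 22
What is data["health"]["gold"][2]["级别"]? 16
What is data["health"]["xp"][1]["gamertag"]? "DarkMage36"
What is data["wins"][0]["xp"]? 19634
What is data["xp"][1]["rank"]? "Bronze"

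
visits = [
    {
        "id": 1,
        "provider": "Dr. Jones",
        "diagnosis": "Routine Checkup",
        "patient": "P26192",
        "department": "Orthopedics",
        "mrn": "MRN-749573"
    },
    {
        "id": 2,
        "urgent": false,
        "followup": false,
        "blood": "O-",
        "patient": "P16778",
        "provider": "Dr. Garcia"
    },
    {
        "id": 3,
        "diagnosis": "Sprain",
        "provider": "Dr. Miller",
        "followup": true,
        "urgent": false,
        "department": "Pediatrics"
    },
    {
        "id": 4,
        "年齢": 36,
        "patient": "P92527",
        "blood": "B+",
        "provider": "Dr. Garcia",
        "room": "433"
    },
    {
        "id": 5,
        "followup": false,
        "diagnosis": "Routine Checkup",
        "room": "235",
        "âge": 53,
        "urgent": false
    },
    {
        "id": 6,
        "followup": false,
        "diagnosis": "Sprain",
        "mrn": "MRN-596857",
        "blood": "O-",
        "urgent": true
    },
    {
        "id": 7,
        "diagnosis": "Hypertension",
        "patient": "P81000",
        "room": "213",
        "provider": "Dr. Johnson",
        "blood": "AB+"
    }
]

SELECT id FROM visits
[1, 2, 3, 4, 5, 6, 7]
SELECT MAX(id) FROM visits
7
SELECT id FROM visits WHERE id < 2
[1]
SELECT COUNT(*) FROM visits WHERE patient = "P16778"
1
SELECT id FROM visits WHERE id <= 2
[1, 2]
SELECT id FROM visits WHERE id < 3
[1, 2]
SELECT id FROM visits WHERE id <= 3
[1, 2, 3]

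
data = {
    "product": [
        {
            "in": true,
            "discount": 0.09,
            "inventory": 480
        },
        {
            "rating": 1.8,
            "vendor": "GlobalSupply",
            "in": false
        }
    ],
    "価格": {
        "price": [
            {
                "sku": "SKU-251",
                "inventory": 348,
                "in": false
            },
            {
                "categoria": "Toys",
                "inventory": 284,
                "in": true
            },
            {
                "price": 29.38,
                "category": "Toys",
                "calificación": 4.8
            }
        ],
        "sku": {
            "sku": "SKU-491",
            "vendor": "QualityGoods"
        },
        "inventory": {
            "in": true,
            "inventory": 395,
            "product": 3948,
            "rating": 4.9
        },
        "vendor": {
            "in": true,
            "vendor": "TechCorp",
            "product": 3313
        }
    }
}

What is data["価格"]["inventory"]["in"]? True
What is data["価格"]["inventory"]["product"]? 3948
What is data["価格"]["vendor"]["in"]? True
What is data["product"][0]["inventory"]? 480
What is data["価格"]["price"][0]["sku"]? "SKU-251"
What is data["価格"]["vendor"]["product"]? 3313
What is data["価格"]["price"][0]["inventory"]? 348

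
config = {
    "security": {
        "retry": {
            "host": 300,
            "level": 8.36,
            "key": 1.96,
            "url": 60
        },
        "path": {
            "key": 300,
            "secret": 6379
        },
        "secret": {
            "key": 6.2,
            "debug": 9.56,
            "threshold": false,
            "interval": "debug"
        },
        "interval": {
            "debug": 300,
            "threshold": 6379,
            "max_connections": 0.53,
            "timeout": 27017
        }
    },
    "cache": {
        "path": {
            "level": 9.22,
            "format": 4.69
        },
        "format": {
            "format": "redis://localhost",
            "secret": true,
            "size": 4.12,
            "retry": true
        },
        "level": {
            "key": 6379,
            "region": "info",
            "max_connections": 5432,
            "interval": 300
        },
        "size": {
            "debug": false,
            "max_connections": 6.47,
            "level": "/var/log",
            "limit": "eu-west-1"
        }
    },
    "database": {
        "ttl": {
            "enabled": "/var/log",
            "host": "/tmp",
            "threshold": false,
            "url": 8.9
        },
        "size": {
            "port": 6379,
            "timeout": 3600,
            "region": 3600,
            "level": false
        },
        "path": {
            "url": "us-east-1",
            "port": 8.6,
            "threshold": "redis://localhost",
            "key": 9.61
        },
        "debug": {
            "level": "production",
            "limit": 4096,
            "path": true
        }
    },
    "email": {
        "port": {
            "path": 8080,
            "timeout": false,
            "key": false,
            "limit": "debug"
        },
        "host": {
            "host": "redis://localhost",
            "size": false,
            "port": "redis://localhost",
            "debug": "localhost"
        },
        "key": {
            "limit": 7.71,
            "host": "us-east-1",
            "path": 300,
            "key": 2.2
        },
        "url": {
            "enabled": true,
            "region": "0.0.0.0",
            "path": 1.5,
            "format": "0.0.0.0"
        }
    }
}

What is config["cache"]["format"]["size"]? 4.12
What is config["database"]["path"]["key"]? 9.61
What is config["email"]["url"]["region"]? "0.0.0.0"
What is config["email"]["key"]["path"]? 300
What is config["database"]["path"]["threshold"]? "redis://localhost"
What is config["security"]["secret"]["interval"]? "debug"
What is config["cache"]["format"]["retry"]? True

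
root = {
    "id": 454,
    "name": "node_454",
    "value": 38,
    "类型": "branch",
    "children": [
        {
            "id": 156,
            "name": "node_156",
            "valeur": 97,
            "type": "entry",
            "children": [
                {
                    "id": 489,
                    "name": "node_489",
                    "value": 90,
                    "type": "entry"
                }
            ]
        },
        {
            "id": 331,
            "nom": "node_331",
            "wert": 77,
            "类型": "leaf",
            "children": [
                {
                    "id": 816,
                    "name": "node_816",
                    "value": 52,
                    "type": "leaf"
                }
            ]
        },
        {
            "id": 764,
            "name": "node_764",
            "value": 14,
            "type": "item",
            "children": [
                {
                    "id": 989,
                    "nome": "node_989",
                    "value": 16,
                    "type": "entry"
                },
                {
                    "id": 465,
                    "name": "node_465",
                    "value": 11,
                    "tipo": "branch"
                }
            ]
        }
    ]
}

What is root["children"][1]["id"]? 331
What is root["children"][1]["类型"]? "leaf"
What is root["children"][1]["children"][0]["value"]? 52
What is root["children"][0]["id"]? 156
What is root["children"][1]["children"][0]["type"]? "leaf"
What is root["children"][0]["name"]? "node_156"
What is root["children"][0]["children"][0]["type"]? "entry"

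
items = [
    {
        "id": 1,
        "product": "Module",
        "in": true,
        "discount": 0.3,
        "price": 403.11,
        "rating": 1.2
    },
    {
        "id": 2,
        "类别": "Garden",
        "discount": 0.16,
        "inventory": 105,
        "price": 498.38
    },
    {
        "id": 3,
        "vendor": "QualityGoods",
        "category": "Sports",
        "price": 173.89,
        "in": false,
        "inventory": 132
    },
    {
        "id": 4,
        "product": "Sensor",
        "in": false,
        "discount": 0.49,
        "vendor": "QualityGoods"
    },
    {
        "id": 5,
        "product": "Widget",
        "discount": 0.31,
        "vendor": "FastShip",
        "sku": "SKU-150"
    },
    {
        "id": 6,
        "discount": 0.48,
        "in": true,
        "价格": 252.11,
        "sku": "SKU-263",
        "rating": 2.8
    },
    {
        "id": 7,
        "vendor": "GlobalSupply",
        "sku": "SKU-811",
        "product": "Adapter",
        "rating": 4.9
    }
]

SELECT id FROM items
[1, 2, 3, 4, 5, 6, 7]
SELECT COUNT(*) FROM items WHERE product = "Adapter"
1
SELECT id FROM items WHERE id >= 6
[6, 7]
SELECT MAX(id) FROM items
7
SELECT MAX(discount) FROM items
0.49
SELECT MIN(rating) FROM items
1.2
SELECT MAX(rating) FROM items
4.9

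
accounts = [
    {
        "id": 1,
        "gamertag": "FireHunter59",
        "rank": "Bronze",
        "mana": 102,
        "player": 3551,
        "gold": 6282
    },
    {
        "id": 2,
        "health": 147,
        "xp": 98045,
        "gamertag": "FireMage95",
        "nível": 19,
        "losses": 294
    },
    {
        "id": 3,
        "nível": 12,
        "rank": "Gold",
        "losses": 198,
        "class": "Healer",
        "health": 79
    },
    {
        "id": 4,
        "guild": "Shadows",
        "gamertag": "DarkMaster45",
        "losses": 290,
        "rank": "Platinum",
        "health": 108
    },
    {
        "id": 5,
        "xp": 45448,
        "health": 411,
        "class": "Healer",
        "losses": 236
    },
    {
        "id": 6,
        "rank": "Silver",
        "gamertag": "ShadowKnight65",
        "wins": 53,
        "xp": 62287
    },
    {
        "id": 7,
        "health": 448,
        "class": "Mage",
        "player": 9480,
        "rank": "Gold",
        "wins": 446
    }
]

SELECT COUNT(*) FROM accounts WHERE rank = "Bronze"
1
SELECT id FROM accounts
[1, 2, 3, 4, 5, 6, 7]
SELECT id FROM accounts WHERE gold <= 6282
[1]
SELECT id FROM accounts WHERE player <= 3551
[1]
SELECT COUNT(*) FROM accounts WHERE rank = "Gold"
2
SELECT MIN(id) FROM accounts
1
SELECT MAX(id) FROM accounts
7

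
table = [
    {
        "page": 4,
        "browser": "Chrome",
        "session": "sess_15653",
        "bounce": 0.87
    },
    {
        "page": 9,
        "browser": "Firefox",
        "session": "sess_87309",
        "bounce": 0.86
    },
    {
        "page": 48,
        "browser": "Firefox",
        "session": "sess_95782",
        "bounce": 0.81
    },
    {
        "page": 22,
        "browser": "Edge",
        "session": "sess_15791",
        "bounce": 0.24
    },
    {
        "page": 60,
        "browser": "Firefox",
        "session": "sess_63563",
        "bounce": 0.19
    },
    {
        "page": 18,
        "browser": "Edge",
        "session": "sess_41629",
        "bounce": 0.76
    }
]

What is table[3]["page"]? 22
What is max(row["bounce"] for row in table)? 0.87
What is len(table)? 6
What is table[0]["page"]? 4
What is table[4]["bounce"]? 0.19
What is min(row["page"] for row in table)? 4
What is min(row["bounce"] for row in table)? 0.19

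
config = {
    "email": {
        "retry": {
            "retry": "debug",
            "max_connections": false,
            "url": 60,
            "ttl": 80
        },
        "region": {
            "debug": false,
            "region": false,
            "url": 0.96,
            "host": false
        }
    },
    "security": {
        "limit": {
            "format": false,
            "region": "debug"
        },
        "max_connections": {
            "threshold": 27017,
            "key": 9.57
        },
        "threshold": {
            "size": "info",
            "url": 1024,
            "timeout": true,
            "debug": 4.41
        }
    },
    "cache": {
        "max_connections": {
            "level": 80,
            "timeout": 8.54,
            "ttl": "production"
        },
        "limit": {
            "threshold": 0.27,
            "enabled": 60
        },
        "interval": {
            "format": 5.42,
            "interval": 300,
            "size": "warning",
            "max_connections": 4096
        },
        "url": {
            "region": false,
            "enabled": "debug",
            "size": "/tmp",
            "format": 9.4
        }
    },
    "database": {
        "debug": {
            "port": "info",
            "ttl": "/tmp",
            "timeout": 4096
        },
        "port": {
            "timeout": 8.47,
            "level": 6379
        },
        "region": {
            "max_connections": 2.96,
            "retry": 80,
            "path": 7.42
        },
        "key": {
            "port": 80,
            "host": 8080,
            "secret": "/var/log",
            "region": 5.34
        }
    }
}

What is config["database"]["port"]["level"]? 6379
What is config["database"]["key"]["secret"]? "/var/log"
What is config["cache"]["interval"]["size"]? "warning"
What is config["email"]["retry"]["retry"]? "debug"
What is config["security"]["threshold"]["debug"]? 4.41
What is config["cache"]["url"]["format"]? 9.4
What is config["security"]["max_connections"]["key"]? 9.57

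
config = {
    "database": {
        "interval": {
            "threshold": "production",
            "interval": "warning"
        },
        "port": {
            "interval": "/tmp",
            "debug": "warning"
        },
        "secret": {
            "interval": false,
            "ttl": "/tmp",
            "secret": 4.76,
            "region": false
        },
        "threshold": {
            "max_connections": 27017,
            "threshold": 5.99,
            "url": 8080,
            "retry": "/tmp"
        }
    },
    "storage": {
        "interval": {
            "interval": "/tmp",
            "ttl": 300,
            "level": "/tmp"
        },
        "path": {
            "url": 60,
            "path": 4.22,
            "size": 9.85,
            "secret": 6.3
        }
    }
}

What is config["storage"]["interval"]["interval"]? "/tmp"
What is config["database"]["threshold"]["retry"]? "/tmp"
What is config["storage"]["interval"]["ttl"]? 300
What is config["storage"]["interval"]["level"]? "/tmp"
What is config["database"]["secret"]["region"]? False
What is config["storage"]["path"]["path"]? 4.22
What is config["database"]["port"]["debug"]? "warning"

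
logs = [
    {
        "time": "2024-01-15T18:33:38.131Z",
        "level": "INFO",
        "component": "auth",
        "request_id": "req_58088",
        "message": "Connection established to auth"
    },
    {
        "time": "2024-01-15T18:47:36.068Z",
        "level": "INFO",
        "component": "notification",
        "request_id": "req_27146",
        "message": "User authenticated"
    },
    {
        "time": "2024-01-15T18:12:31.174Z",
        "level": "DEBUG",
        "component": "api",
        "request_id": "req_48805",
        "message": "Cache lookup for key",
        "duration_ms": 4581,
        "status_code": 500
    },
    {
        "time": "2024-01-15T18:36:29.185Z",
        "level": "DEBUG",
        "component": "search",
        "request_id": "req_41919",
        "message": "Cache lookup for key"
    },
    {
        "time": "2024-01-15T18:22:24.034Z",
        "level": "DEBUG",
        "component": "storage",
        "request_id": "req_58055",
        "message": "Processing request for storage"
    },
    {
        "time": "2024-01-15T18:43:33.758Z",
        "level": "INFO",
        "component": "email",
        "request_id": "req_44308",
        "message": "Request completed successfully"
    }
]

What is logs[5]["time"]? "2024-01-15T18:43:33.758Z"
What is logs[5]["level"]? "INFO"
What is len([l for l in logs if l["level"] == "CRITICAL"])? 0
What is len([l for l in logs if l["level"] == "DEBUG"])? 3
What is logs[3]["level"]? "DEBUG"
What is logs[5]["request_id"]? "req_44308"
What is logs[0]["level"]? "INFO"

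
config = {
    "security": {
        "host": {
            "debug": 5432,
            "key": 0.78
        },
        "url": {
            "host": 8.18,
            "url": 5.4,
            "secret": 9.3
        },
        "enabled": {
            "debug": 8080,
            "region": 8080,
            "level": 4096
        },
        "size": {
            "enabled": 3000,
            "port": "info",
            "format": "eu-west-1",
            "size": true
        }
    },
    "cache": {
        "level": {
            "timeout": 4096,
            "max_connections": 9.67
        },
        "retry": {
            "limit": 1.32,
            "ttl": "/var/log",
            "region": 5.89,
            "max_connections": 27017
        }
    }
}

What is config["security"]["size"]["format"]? "eu-west-1"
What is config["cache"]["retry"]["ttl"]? "/var/log"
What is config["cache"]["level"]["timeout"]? 4096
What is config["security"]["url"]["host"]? 8.18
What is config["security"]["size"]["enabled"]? 3000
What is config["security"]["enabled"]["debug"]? 8080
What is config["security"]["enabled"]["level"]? 4096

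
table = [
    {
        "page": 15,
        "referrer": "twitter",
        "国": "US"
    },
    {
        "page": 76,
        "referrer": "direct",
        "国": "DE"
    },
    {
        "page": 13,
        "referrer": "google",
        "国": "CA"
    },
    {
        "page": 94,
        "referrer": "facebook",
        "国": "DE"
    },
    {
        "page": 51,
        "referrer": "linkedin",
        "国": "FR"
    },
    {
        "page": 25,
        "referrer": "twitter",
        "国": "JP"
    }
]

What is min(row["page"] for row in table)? 13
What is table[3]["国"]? "DE"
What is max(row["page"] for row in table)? 94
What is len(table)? 6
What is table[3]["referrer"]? "facebook"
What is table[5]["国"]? "JP"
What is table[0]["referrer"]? "twitter"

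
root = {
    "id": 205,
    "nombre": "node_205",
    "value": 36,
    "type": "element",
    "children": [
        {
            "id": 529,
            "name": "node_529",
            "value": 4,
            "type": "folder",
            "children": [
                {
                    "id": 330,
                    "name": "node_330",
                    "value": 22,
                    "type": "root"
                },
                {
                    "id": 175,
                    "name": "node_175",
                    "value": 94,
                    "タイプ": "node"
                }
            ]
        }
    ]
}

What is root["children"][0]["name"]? "node_529"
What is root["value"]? 36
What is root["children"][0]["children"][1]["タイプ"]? "node"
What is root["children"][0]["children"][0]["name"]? "node_330"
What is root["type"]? "element"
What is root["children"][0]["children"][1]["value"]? 94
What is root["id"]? 205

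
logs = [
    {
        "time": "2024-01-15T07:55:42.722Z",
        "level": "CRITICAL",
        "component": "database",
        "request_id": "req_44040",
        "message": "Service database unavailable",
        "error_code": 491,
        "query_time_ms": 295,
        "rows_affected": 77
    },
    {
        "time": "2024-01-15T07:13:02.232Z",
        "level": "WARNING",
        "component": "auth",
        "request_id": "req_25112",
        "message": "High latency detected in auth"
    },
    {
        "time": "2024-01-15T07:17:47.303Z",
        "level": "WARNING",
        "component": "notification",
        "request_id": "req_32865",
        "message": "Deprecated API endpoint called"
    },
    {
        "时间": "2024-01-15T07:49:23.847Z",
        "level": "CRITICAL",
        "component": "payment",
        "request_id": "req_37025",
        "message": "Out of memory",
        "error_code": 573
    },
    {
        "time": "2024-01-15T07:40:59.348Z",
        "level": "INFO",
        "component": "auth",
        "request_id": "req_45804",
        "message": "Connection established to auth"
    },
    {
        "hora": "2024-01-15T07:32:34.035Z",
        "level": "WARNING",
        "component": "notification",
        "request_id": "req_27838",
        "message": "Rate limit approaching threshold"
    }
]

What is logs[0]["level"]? "CRITICAL"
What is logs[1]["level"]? "WARNING"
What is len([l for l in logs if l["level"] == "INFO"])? 1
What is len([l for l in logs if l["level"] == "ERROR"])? 0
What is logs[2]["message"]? "Deprecated API endpoint called"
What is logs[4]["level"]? "INFO"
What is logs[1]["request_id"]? "req_25112"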